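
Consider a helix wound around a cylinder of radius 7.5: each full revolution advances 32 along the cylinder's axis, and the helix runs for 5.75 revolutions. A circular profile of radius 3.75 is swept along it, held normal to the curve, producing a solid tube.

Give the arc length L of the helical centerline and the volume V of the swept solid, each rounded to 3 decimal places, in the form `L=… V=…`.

2πR = 2π·7.5 = 47.123890
per-turn = √(47.123890² + 32²) = √(2220.6610 + 1024) = √3244.6610 = 56.961926
L = 5.75 × 56.961926 = 327.531073
V = π·3.75² × L = 44.178647 × 327.531073 = 14469.879569

L=327.531 V=14469.880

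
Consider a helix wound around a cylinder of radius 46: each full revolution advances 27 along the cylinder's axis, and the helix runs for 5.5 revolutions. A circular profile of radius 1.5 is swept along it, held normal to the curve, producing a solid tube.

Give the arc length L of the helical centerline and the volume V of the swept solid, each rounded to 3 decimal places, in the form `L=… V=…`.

L=1596.567 V=11285.467

2πR = 2π·46 = 289.026524
per-turn = √(289.026524² + 27²) = √(83536.3317 + 729) = √84265.3317 = 290.284915
L = 5.5 × 290.284915 = 1596.567030
V = π·1.5² × L = 7.068583 × 1596.567030 = 11285.467320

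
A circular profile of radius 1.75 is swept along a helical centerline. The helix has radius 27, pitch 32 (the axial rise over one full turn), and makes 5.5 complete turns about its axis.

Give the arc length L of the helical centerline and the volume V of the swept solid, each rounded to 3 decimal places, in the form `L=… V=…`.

L=949.507 V=9135.330

2πR = 2π·27 = 169.646003
per-turn = √(169.646003² + 32²) = √(28779.7664 + 1024) = √29803.7664 = 172.637674
L = 5.5 × 172.637674 = 949.507206
V = π·1.75² × L = 9.621128 × 949.507206 = 9135.329895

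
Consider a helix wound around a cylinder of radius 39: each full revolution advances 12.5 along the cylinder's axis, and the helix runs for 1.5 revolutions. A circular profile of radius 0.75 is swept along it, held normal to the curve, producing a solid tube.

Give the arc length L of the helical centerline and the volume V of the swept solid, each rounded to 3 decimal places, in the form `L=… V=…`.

2πR = 2π·39 = 245.044227
per-turn = √(245.044227² + 12.5²) = √(60046.6732 + 156.25) = √60202.9232 = 245.362840
L = 1.5 × 245.362840 = 368.044260
V = π·0.75² × L = 1.767146 × 368.044260 = 650.387893

L=368.044 V=650.388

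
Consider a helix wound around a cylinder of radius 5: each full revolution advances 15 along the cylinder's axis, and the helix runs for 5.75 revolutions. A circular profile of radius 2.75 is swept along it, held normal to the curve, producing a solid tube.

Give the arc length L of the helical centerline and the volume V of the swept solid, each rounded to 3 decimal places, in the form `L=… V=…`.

L=200.176 V=4755.841

2πR = 2π·5 = 31.415927
per-turn = √(31.415927² + 15²) = √(986.9604 + 225) = √1211.9604 = 34.813222
L = 5.75 × 34.813222 = 200.176028
V = π·2.75² × L = 23.758294 × 200.176028 = 4755.841006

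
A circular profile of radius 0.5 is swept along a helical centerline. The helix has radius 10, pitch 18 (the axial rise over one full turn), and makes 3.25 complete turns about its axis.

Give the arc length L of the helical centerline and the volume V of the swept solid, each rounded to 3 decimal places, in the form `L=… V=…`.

2πR = 2π·10 = 62.831853
per-turn = √(62.831853² + 18²) = √(3947.8418 + 324) = √4271.8418 = 65.359328
L = 3.25 × 65.359328 = 212.417816
V = π·0.5² × L = 0.785398 × 212.417816 = 166.832563

L=212.418 V=166.833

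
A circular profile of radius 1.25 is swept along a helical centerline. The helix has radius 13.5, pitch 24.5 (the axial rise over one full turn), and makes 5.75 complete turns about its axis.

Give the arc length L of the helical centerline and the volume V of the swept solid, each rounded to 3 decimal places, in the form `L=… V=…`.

2πR = 2π·13.5 = 84.823002
per-turn = √(84.823002² + 24.5²) = √(7194.9416 + 600.25) = √7795.1916 = 88.290382
L = 5.75 × 88.290382 = 507.669698
V = π·1.25² × L = 4.908739 × 507.669698 = 2492.017804

L=507.670 V=2492.018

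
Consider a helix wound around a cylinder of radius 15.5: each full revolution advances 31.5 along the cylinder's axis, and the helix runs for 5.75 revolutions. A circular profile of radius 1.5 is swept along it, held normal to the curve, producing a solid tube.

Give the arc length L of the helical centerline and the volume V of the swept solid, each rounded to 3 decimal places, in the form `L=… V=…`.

2πR = 2π·15.5 = 97.389372
per-turn = √(97.389372² + 31.5²) = √(9484.6898 + 992.25) = √10476.9398 = 102.356924
L = 5.75 × 102.356924 = 588.552311
V = π·1.5² × L = 7.068583 × 588.552311 = 4160.231139

L=588.552 V=4160.231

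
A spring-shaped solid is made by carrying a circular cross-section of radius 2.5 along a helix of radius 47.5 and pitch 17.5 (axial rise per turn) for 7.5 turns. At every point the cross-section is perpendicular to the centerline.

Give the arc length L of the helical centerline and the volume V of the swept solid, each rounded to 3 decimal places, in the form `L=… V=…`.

L=2242.229 V=44026.072

2πR = 2π·47.5 = 298.451302
per-turn = √(298.451302² + 17.5²) = √(89073.1797 + 306.25) = √89379.4297 = 298.963927
L = 7.5 × 298.963927 = 2242.229453
V = π·2.5² × L = 19.634954 × 2242.229453 = 44026.072366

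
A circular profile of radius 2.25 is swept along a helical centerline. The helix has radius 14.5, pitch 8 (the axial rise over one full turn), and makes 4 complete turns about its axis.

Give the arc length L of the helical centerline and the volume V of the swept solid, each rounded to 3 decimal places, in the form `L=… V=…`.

L=365.827 V=5818.227

2πR = 2π·14.5 = 91.106187
per-turn = √(91.106187² + 8²) = √(8300.3373 + 64) = √8364.3373 = 91.456751
L = 4 × 91.456751 = 365.827004
V = π·2.25² × L = 15.904313 × 365.827004 = 5818.227105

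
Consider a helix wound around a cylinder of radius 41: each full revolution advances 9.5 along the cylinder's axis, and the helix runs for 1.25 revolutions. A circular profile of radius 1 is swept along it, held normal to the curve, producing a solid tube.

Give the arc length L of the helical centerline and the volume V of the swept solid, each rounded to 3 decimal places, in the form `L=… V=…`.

2πR = 2π·41 = 257.610598
per-turn = √(257.610598² + 9.5²) = √(66363.2200 + 90.25) = √66453.4700 = 257.785706
L = 1.25 × 257.785706 = 322.232132
V = π·1² × L = 3.141593 × 322.232132 = 1012.322098

L=322.232 V=1012.322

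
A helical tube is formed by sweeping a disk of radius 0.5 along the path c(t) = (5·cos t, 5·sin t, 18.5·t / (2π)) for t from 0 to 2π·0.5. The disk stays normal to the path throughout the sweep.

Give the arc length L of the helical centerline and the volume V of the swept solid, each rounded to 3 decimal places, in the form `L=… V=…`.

L=18.229 V=14.317

2πR = 2π·5 = 31.415927
per-turn = √(31.415927² + 18.5²) = √(986.9604 + 342.25) = √1329.2104 = 36.458338
L = 0.5 × 36.458338 = 18.229169
V = π·0.5² × L = 0.785398 × 18.229169 = 14.317156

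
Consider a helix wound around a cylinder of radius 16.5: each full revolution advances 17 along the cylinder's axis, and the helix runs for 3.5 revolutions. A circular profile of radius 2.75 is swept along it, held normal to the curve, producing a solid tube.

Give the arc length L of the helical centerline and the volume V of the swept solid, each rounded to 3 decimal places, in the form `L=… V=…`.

2πR = 2π·16.5 = 103.672558
per-turn = √(103.672558² + 17²) = √(10747.9992 + 289) = √11036.9992 = 105.057123
L = 3.5 × 105.057123 = 367.699932
V = π·2.75² × L = 23.758294 × 367.699932 = 8735.923255

L=367.700 V=8735.923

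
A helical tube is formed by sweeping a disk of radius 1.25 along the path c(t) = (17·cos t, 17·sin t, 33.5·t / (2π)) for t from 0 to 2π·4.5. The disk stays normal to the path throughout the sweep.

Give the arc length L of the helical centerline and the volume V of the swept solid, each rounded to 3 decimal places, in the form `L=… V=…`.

L=503.749 V=2472.772

2πR = 2π·17 = 106.814150
per-turn = √(106.814150² + 33.5²) = √(11409.2627 + 1122.25) = √12531.5127 = 111.944239
L = 4.5 × 111.944239 = 503.749076
V = π·1.25² × L = 4.908739 × 503.749076 = 2472.772496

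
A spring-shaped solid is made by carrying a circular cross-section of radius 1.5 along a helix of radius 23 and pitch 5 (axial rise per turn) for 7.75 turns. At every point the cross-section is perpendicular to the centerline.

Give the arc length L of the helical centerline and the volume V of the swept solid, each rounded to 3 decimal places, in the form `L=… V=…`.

2πR = 2π·23 = 144.513262
per-turn = √(144.513262² + 5²) = √(20884.0829 + 25) = √20909.0829 = 144.599733
L = 7.75 × 144.599733 = 1120.647934
V = π·1.5² × L = 7.068583 × 1120.647934 = 7921.393464

L=1120.648 V=7921.393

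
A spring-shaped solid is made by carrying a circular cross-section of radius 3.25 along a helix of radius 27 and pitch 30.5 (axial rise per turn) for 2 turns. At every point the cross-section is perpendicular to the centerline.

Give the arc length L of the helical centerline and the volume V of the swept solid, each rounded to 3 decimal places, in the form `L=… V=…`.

L=344.732 V=11439.263

2πR = 2π·27 = 169.646003
per-turn = √(169.646003² + 30.5²) = √(28779.7664 + 930.25) = √29710.0164 = 172.365938
L = 2 × 172.365938 = 344.731875
V = π·3.25² × L = 33.183072 × 344.731875 = 11439.262772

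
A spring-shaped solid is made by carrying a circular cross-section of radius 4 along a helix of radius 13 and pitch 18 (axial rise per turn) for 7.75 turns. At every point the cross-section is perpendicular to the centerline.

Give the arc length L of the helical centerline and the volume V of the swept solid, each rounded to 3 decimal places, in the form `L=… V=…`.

2πR = 2π·13 = 81.681409
per-turn = √(81.681409² + 18²) = √(6671.8526 + 324) = √6995.8526 = 83.641213
L = 7.75 × 83.641213 = 648.219404
V = π·4² × L = 50.265482 × 648.219404 = 32583.061064

L=648.219 V=32583.061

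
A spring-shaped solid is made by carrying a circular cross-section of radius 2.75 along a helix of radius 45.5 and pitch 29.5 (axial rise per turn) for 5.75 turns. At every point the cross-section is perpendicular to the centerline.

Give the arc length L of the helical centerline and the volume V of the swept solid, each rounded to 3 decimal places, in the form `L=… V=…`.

2πR = 2π·45.5 = 285.884931
per-turn = √(285.884931² + 29.5²) = √(81730.1940 + 870.25) = √82600.4440 = 287.402930
L = 5.75 × 287.402930 = 1652.566846
V = π·2.75² × L = 23.758294 × 1652.566846 = 39262.169719

L=1652.567 V=39262.170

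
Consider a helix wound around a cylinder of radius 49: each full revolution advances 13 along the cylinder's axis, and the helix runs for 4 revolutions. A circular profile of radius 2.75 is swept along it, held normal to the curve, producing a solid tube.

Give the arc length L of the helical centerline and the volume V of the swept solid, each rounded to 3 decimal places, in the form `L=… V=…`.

L=1232.602 V=29284.514

2πR = 2π·49 = 307.876080
per-turn = √(307.876080² + 13²) = √(94787.6807 + 169) = √94956.6807 = 308.150419
L = 4 × 308.150419 = 1232.601676
V = π·2.75² × L = 23.758294 × 1232.601676 = 29284.513540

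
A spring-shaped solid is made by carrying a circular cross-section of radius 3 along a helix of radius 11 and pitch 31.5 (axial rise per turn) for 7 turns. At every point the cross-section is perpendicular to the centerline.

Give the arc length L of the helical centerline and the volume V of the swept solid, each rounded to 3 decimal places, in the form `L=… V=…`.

2πR = 2π·11 = 69.115038
per-turn = √(69.115038² + 31.5²) = √(4776.8885 + 992.25) = √5769.1385 = 75.954845
L = 7 × 75.954845 = 531.683917
V = π·3² × L = 28.274334 × 531.683917 = 15033.008599

L=531.684 V=15033.009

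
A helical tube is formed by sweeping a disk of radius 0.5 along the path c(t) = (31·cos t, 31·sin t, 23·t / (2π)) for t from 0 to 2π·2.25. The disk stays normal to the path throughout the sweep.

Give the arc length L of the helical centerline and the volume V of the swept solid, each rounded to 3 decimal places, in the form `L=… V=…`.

2πR = 2π·31 = 194.778745
per-turn = √(194.778745² + 23²) = √(37938.7593 + 529) = √38467.7593 = 196.131995
L = 2.25 × 196.131995 = 441.296988
V = π·0.5² × L = 0.785398 × 441.296988 = 346.593844

L=441.297 V=346.594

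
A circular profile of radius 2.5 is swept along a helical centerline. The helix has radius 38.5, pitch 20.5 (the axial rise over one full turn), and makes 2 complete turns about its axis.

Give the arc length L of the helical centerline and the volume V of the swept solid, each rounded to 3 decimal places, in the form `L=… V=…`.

2πR = 2π·38.5 = 241.902634
per-turn = √(241.902634² + 20.5²) = √(58516.8845 + 420.25) = √58937.1345 = 242.769715
L = 2 × 242.769715 = 485.539430
V = π·2.5² × L = 19.634954 × 485.539430 = 9533.544412

L=485.539 V=9533.544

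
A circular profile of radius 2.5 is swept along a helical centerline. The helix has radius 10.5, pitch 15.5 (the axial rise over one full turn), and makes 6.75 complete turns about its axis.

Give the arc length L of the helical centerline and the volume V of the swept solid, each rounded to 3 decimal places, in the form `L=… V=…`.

2πR = 2π·10.5 = 65.973446
per-turn = √(65.973446² + 15.5²) = √(4352.4955 + 240.25) = √4592.7455 = 67.769798
L = 6.75 × 67.769798 = 457.446137
V = π·2.5² × L = 19.634954 × 457.446137 = 8981.933906

L=457.446 V=8981.934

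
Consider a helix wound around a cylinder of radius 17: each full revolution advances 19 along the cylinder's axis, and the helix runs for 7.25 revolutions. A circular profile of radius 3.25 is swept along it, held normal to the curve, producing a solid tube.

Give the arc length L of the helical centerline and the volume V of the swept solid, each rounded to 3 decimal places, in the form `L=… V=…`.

2πR = 2π·17 = 106.814150
per-turn = √(106.814150² + 19²) = √(11409.2627 + 361) = √11770.2627 = 108.490841
L = 7.25 × 108.490841 = 786.558601
V = π·3.25² × L = 33.183072 × 786.558601 = 26100.431001

L=786.559 V=26100.431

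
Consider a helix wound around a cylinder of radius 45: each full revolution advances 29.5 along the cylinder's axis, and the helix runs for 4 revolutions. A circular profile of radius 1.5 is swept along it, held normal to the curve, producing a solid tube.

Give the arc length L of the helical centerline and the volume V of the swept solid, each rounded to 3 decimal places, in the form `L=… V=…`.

2πR = 2π·45 = 282.743339
per-turn = √(282.743339² + 29.5²) = √(79943.7956 + 870.25) = √80814.0456 = 284.278113
L = 4 × 284.278113 = 1137.112453
V = π·1.5² × L = 7.068583 × 1137.112453 = 8037.774288

L=1137.112 V=8037.774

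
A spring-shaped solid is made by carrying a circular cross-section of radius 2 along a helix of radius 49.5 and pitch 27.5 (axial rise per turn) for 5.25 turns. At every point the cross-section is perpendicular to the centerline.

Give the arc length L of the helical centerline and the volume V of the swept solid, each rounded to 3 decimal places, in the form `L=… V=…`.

2πR = 2π·49.5 = 311.017673
per-turn = √(311.017673² + 27.5²) = √(96731.9927 + 756.25) = √97488.2427 = 312.231073
L = 5.25 × 312.231073 = 1639.213131
V = π·2² × L = 12.566371 × 1639.213131 = 20598.959726

L=1639.213 V=20598.960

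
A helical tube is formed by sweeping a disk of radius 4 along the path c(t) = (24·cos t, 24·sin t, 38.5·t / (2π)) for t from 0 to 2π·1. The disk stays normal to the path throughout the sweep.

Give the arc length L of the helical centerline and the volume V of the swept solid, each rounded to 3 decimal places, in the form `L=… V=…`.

L=155.634 V=7822.998

2πR = 2π·24 = 150.796447
per-turn = √(150.796447² + 38.5²) = √(22739.5685 + 1482.25) = √24221.8185 = 155.633604
L = 1 × 155.633604 = 155.633604
V = π·4² × L = 50.265482 × 155.633604 = 7822.998167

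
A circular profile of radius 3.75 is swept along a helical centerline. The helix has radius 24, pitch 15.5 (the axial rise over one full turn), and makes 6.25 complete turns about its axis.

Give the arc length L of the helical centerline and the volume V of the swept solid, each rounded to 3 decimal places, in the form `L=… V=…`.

L=947.443 V=41856.771

2πR = 2π·24 = 150.796447
per-turn = √(150.796447² + 15.5²) = √(22739.5685 + 240.25) = √22979.8185 = 151.590958
L = 6.25 × 151.590958 = 947.443487
V = π·3.75² × L = 44.178647 × 947.443487 = 41856.771087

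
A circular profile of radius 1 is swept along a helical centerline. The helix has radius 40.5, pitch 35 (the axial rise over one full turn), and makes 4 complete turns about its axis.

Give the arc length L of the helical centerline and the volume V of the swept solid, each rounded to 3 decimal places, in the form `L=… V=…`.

2πR = 2π·40.5 = 254.469005
per-turn = √(254.469005² + 35²) = √(64754.4745 + 1225) = √65979.4745 = 256.864701
L = 4 × 256.864701 = 1027.458803
V = π·1² × L = 3.141593 × 1027.458803 = 3227.857027

L=1027.459 V=3227.857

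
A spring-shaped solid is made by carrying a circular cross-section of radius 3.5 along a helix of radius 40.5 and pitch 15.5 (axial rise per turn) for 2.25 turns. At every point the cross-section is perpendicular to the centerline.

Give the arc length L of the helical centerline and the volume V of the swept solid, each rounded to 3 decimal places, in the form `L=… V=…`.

2πR = 2π·40.5 = 254.469005
per-turn = √(254.469005² + 15.5²) = √(64754.4745 + 240.25) = √64994.7245 = 254.940629
L = 2.25 × 254.940629 = 573.616416
V = π·3.5² × L = 38.484510 × 573.616416 = 22075.346700

L=573.616 V=22075.347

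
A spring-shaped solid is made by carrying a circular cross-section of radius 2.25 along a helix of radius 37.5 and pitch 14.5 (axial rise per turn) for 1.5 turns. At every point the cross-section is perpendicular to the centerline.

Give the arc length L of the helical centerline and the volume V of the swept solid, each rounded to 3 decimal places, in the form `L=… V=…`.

L=354.098 V=5631.682

2πR = 2π·37.5 = 235.619449
per-turn = √(235.619449² + 14.5²) = √(55516.5248 + 210.25) = √55726.7748 = 236.065192
L = 1.5 × 236.065192 = 354.097788
V = π·2.25² × L = 15.904313 × 354.097788 = 5631.681979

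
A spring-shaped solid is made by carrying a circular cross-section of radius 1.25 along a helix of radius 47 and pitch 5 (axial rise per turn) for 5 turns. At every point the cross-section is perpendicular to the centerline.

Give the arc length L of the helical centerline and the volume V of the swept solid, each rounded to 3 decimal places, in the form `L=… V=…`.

L=1476.760 V=7249.030

2πR = 2π·47 = 295.309709
per-turn = √(295.309709² + 5²) = √(87207.8245 + 25) = √87232.8245 = 295.352035
L = 5 × 295.352035 = 1476.760174
V = π·1.25² × L = 4.908739 × 1476.760174 = 7249.029554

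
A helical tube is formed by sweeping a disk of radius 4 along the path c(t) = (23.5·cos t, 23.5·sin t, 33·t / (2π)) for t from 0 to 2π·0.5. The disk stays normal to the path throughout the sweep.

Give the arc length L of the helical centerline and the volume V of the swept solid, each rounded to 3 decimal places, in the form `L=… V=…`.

L=75.649 V=3802.523

2πR = 2π·23.5 = 147.654855
per-turn = √(147.654855² + 33²) = √(21801.9561 + 1089) = √22890.9561 = 151.297575
L = 0.5 × 151.297575 = 75.648787
V = π·4² × L = 50.265482 × 75.648787 = 3802.522794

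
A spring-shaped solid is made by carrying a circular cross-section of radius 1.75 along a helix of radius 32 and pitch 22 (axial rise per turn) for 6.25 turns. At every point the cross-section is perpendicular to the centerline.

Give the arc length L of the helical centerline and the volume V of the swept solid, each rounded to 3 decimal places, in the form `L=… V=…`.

2πR = 2π·32 = 201.061930
per-turn = √(201.061930² + 22²) = √(40425.8996 + 484) = √40909.8996 = 202.261958
L = 6.25 × 202.261958 = 1264.137237
V = π·1.75² × L = 9.621128 × 1264.137237 = 12162.425537

L=1264.137 V=12162.426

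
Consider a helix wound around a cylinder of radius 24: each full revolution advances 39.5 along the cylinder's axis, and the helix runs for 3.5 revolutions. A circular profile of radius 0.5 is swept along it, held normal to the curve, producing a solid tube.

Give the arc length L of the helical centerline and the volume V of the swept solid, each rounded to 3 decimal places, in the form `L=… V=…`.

2πR = 2π·24 = 150.796447
per-turn = √(150.796447² + 39.5²) = √(22739.5685 + 1560.25) = √24299.8185 = 155.883991
L = 3.5 × 155.883991 = 545.593967
V = π·0.5² × L = 0.785398 × 545.593967 = 428.508500

L=545.594 V=428.508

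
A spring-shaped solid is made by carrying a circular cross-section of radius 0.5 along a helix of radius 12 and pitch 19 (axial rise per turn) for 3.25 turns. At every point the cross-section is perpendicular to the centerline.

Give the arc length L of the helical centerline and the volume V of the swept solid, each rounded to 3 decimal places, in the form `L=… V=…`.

L=252.705 V=198.474

2πR = 2π·12 = 75.398224
per-turn = √(75.398224² + 19²) = √(5684.8921 + 361) = √6045.8921 = 77.755335
L = 3.25 × 77.755335 = 252.704839
V = π·0.5² × L = 0.785398 × 252.704839 = 198.473916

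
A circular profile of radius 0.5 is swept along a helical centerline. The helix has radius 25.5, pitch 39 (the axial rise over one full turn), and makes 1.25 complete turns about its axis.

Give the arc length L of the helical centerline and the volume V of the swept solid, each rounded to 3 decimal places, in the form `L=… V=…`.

2πR = 2π·25.5 = 160.221225
per-turn = √(160.221225² + 39²) = √(25670.8410 + 1521) = √27191.8410 = 164.899488
L = 1.25 × 164.899488 = 206.124360
V = π·0.5² × L = 0.785398 × 206.124360 = 161.889693

L=206.124 V=161.890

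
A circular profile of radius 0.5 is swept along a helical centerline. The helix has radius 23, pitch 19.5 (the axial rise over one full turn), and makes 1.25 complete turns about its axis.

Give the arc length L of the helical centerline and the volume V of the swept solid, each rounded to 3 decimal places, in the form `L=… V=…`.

L=182.279 V=143.161

2πR = 2π·23 = 144.513262
per-turn = √(144.513262² + 19.5²) = √(20884.0829 + 380.25) = √21264.3329 = 145.822951
L = 1.25 × 145.822951 = 182.278688
V = π·0.5² × L = 0.785398 × 182.278688 = 143.161347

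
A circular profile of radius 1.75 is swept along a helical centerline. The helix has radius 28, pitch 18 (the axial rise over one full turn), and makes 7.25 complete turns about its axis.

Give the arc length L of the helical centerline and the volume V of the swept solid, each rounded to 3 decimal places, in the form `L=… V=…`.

2πR = 2π·28 = 175.929189
per-turn = √(175.929189² + 18²) = √(30951.0794 + 324) = √31275.0794 = 176.847616
L = 7.25 × 176.847616 = 1282.145218
V = π·1.75² × L = 9.621128 × 1282.145218 = 12335.682622

L=1282.145 V=12335.683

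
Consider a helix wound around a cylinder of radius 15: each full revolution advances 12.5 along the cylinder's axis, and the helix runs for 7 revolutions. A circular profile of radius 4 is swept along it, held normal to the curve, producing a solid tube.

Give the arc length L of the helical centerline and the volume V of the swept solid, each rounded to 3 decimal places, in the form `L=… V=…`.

L=665.512 V=33452.266

2πR = 2π·15 = 94.247780
per-turn = √(94.247780² + 12.5²) = √(8882.6440 + 156.25) = √9038.8940 = 95.073098
L = 7 × 95.073098 = 665.511686
V = π·4² × L = 50.265482 × 665.511686 = 33452.265974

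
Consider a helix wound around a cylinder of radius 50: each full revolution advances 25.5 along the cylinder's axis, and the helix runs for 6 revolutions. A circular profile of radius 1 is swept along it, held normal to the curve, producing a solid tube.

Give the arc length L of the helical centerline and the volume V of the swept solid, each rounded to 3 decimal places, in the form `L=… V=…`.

2πR = 2π·50 = 314.159265
per-turn = √(314.159265² + 25.5²) = √(98696.0440 + 650.25) = √99346.2940 = 315.192471
L = 6 × 315.192471 = 1891.154828
V = π·1² × L = 3.141593 × 1891.154828 = 5941.238115

L=1891.155 V=5941.238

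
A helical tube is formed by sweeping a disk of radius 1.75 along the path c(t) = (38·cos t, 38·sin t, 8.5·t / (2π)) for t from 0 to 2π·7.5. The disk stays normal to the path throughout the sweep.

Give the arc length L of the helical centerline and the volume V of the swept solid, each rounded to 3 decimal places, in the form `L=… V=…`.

L=1791.842 V=17239.542

2πR = 2π·38 = 238.761042
per-turn = √(238.761042² + 8.5²) = √(57006.8350 + 72.25) = √57079.0850 = 238.912296
L = 7.5 × 238.912296 = 1791.842217
V = π·1.75² × L = 9.621128 × 1791.842217 = 17239.542437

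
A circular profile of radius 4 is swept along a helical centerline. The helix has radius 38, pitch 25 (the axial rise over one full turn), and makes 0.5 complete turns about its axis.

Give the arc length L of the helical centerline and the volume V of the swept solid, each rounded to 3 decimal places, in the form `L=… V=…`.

2πR = 2π·38 = 238.761042
per-turn = √(238.761042² + 25²) = √(57006.8350 + 625) = √57631.8350 = 240.066314
L = 0.5 × 240.066314 = 120.033157
V = π·4² × L = 50.265482 × 120.033157 = 6033.524542

L=120.033 V=6033.525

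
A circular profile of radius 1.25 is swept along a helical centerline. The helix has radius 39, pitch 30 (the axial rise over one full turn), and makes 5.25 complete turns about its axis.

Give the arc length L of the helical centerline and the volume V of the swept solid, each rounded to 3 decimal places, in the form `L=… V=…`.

2πR = 2π·39 = 245.044227
per-turn = √(245.044227² + 30²) = √(60046.6732 + 900) = √60946.6732 = 246.873800
L = 5.25 × 246.873800 = 1296.087451
V = π·1.25² × L = 4.908739 × 1296.087451 = 6362.154395

L=1296.087 V=6362.154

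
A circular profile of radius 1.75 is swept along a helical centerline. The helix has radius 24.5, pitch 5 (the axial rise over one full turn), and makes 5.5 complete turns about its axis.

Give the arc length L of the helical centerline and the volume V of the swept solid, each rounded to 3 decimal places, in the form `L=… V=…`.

L=847.106 V=8150.112

2πR = 2π·24.5 = 153.938040
per-turn = √(153.938040² + 5²) = √(23696.9202 + 25) = √23721.9202 = 154.019220
L = 5.5 × 154.019220 = 847.105711
V = π·1.75² × L = 9.621128 × 847.105711 = 8150.112050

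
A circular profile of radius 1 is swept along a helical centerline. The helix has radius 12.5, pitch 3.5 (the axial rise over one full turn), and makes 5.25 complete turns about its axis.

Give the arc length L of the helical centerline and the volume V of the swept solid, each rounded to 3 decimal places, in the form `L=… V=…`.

2πR = 2π·12.5 = 78.539816
per-turn = √(78.539816² + 3.5²) = √(6168.5028 + 12.25) = √6180.7528 = 78.617764
L = 5.25 × 78.617764 = 412.743259
V = π·1² × L = 3.141593 × 412.743259 = 1296.671190

L=412.743 V=1296.671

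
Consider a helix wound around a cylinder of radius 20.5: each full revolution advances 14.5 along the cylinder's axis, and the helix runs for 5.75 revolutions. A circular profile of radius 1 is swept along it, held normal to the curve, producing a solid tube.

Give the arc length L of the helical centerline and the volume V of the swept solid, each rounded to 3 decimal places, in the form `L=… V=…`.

L=745.309 V=2341.456

2πR = 2π·20.5 = 128.805299
per-turn = √(128.805299² + 14.5²) = √(16590.8050 + 210.25) = √16801.0550 = 129.618884
L = 5.75 × 129.618884 = 745.308581
V = π·1² × L = 3.141593 × 745.308581 = 2341.455963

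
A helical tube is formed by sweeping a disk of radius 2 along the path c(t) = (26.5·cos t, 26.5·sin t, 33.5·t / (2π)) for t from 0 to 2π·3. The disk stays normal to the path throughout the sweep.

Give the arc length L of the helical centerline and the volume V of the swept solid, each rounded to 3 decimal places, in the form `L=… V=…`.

2πR = 2π·26.5 = 166.504411
per-turn = √(166.504411² + 33.5²) = √(27723.7188 + 1122.25) = √28845.9688 = 169.841010
L = 3 × 169.841010 = 509.523031
V = π·2² × L = 12.566371 × 509.523031 = 6402.855241

L=509.523 V=6402.855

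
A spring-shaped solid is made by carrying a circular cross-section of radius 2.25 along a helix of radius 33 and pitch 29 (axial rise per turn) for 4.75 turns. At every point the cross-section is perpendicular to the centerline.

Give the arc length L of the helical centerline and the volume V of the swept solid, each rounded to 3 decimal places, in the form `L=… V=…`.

2πR = 2π·33 = 207.345115
per-turn = √(207.345115² + 29²) = √(42991.9968 + 841) = √43832.9968 = 209.363313
L = 4.75 × 209.363313 = 994.475736
V = π·2.25² × L = 15.904313 × 994.475736 = 15816.453187

L=994.476 V=15816.453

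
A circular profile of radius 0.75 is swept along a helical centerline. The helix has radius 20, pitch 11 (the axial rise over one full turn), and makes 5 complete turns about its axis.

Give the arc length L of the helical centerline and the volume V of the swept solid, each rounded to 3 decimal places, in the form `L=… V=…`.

2πR = 2π·20 = 125.663706
per-turn = √(125.663706² + 11²) = √(15791.3670 + 121) = √15912.3670 = 126.144231
L = 5 × 126.144231 = 630.721156
V = π·0.75² × L = 1.767146 × 630.721156 = 1114.576284

L=630.721 V=1114.576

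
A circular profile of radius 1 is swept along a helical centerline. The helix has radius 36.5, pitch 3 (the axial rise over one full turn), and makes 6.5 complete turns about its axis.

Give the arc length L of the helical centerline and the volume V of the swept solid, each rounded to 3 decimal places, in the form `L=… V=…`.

L=1490.813 V=4683.528

2πR = 2π·36.5 = 229.336264
per-turn = √(229.336264² + 3²) = √(52595.1219 + 9) = √52604.1219 = 229.355885
L = 6.5 × 229.355885 = 1490.813251
V = π·1² × L = 3.141593 × 1490.813251 = 4683.527956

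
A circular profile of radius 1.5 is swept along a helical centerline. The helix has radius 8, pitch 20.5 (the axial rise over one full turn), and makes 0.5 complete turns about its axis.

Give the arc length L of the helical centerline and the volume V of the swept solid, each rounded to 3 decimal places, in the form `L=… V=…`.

2πR = 2π·8 = 50.265482
per-turn = √(50.265482² + 20.5²) = √(2526.6187 + 420.25) = √2946.8687 = 54.285069
L = 0.5 × 54.285069 = 27.142535
V = π·1.5² × L = 7.068583 × 27.142535 = 191.859271

L=27.143 V=191.859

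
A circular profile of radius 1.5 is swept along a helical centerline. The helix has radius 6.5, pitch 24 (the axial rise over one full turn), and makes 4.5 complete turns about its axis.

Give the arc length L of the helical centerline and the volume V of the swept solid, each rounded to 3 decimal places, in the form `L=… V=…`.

L=213.167 V=1506.790

2πR = 2π·6.5 = 40.840704
per-turn = √(40.840704² + 24²) = √(1667.9631 + 576) = √2243.9631 = 47.370488
L = 4.5 × 47.370488 = 213.167196
V = π·1.5² × L = 7.068583 × 213.167196 = 1506.790122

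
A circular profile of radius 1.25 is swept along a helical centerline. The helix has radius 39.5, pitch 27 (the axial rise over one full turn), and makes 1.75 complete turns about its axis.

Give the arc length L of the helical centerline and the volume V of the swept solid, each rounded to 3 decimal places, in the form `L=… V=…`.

L=436.888 V=2144.568

2πR = 2π·39.5 = 248.185820
per-turn = √(248.185820² + 27²) = √(61596.2011 + 729) = √62325.2011 = 249.650157
L = 1.75 × 249.650157 = 436.887775
V = π·1.25² × L = 4.908739 × 436.887775 = 2144.567852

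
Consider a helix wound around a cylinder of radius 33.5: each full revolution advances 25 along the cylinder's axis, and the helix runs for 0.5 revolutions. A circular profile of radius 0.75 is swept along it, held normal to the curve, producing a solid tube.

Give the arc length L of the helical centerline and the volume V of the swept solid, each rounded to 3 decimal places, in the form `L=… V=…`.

L=105.983 V=187.288

2πR = 2π·33.5 = 210.486708
per-turn = √(210.486708² + 25²) = √(44304.6542 + 625) = √44929.6542 = 211.966163
L = 0.5 × 211.966163 = 105.983081
V = π·0.75² × L = 1.767146 × 105.983081 = 187.287564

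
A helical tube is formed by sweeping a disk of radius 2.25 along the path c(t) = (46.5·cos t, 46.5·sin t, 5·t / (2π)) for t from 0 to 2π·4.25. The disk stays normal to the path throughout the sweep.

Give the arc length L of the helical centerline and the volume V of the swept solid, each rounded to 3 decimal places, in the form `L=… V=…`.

L=1241.896 V=19751.507

2πR = 2π·46.5 = 292.168117
per-turn = √(292.168117² + 5²) = √(85362.2085 + 25) = √85387.2085 = 292.210897
L = 4.25 × 292.210897 = 1241.896313
V = π·2.25² × L = 15.904313 × 1241.896313 = 19751.507442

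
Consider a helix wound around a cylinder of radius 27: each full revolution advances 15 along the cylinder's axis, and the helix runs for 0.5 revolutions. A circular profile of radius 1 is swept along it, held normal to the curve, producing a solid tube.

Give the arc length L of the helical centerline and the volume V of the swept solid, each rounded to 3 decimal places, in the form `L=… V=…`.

L=85.154 V=267.519

2πR = 2π·27 = 169.646003
per-turn = √(169.646003² + 15²) = √(28779.7664 + 225) = √29004.7664 = 170.307858
L = 0.5 × 170.307858 = 85.153929
V = π·1² × L = 3.141593 × 85.153929 = 267.518957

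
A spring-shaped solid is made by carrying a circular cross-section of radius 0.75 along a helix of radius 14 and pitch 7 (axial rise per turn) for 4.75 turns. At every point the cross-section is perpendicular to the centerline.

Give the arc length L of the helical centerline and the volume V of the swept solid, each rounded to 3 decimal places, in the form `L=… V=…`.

2πR = 2π·14 = 87.964594
per-turn = √(87.964594² + 7²) = √(7737.7699 + 49) = √7786.7699 = 88.242676
L = 4.75 × 88.242676 = 419.152711
V = π·0.75² × L = 1.767146 × 419.152711 = 740.703980

L=419.153 V=740.704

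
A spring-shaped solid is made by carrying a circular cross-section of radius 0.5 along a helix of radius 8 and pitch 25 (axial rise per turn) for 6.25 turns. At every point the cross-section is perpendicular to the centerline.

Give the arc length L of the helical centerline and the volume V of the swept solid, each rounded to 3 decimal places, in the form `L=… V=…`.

2πR = 2π·8 = 50.265482
per-turn = √(50.265482² + 25²) = √(2526.6187 + 625) = √3151.6187 = 56.139280
L = 6.25 × 56.139280 = 350.870498
V = π·0.5² × L = 0.785398 × 350.870498 = 275.573045

L=350.870 V=275.573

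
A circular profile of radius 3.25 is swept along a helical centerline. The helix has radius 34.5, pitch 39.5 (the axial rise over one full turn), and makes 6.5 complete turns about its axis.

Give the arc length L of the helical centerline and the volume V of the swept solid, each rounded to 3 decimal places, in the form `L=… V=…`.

2πR = 2π·34.5 = 216.769893
per-turn = √(216.769893² + 39.5²) = √(46989.1866 + 1560.25) = √48549.4366 = 220.339367
L = 6.5 × 220.339367 = 1432.205884
V = π·3.25² × L = 33.183072 × 1432.205884 = 47524.991548

L=1432.206 V=47524.992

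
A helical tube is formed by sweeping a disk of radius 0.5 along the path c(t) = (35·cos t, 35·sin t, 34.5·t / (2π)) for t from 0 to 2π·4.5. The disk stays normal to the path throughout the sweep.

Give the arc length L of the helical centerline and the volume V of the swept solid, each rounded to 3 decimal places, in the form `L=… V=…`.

L=1001.706 V=786.738

2πR = 2π·35 = 219.911486
per-turn = √(219.911486² + 34.5²) = √(48361.0616 + 1190.25) = √49551.3116 = 222.601239
L = 4.5 × 222.601239 = 1001.705575
V = π·0.5² × L = 0.785398 × 1001.705575 = 786.737719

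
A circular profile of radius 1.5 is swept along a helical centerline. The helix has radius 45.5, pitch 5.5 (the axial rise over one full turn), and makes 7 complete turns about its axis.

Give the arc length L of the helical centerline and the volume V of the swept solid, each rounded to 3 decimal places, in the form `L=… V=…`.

2πR = 2π·45.5 = 285.884931
per-turn = √(285.884931² + 5.5²) = √(81730.1940 + 30.25) = √81760.4440 = 285.937832
L = 7 × 285.937832 = 2001.564827
V = π·1.5² × L = 7.068583 × 2001.564827 = 14148.228054

L=2001.565 V=14148.228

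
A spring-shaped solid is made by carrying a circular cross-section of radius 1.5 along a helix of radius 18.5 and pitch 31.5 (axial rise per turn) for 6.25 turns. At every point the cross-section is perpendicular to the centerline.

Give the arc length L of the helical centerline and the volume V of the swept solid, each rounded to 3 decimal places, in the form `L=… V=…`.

2πR = 2π·18.5 = 116.238928
per-turn = √(116.238928² + 31.5²) = √(13511.4884 + 992.25) = √14503.7384 = 120.431468
L = 6.25 × 120.431468 = 752.696673
V = π·1.5² × L = 7.068583 × 752.696673 = 5320.499264

L=752.697 V=5320.499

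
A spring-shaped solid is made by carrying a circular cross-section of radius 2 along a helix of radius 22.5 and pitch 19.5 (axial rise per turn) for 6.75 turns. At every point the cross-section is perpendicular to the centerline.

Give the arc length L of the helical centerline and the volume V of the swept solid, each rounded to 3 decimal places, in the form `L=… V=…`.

L=963.294 V=12105.107

2πR = 2π·22.5 = 141.371669
per-turn = √(141.371669² + 19.5²) = √(19985.9489 + 380.25) = √20366.1989 = 142.710192
L = 6.75 × 142.710192 = 963.293796
V = π·2² × L = 12.566371 × 963.293796 = 12105.106854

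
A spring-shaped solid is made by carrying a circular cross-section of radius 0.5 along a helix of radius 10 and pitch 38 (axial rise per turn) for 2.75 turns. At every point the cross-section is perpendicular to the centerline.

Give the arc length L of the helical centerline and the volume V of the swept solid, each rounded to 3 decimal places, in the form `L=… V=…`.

L=201.930 V=158.596

2πR = 2π·10 = 62.831853
per-turn = √(62.831853² + 38²) = √(3947.8418 + 1444) = √5391.8418 = 73.429162
L = 2.75 × 73.429162 = 201.930194
V = π·0.5² × L = 0.785398 × 201.930194 = 158.595604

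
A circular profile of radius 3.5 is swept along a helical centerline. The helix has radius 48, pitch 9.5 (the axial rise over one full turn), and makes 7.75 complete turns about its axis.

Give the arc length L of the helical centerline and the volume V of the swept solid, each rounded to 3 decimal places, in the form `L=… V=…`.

L=2338.504 V=89996.189

2πR = 2π·48 = 301.592895
per-turn = √(301.592895² + 9.5²) = √(90958.2742 + 90.25) = √91048.5242 = 301.742480
L = 7.75 × 301.742480 = 2338.504219
V = π·3.5² × L = 38.484510 × 2338.504219 = 89996.189017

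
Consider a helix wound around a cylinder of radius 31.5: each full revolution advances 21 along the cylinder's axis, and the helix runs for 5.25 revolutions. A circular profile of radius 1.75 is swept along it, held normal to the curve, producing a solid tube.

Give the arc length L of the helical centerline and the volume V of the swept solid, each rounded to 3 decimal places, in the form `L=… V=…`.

2πR = 2π·31.5 = 197.920337
per-turn = √(197.920337² + 21²) = √(39172.4599 + 441) = √39613.4599 = 199.031304
L = 5.25 × 199.031304 = 1044.914345
V = π·1.75² × L = 9.621128 × 1044.914345 = 10053.254138

L=1044.914 V=10053.254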